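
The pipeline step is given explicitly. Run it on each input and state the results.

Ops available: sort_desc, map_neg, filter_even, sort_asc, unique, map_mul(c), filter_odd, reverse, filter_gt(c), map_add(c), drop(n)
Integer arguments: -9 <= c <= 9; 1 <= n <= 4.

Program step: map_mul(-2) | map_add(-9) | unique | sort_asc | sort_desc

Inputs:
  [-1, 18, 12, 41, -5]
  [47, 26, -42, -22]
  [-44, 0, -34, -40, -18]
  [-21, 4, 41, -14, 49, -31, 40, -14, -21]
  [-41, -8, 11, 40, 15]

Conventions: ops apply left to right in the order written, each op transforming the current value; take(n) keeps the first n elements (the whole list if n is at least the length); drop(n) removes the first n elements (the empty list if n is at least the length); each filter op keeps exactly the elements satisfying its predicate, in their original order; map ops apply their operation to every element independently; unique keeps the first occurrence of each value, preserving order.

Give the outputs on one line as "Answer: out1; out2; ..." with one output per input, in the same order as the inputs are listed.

Execution, op by op:
  [-1, 18, 12, 41, -5] -> [2, -36, -24, -82, 10] -> [-7, -45, -33, -91, 1] -> [-7, -45, -33, -91, 1] -> [-91, -45, -33, -7, 1] -> [1, -7, -33, -45, -91]
  [47, 26, -42, -22] -> [-94, -52, 84, 44] -> [-103, -61, 75, 35] -> [-103, -61, 75, 35] -> [-103, -61, 35, 75] -> [75, 35, -61, -103]
  [-44, 0, -34, -40, -18] -> [88, 0, 68, 80, 36] -> [79, -9, 59, 71, 27] -> [79, -9, 59, 71, 27] -> [-9, 27, 59, 71, 79] -> [79, 71, 59, 27, -9]
  [-21, 4, 41, -14, 49, -31, 40, -14, -21] -> [42, -8, -82, 28, -98, 62, -80, 28, 42] -> [33, -17, -91, 19, -107, 53, -89, 19, 33] -> [33, -17, -91, 19, -107, 53, -89] -> [-107, -91, -89, -17, 19, 33, 53] -> [53, 33, 19, -17, -89, -91, -107]
  [-41, -8, 11, 40, 15] -> [82, 16, -22, -80, -30] -> [73, 7, -31, -89, -39] -> [73, 7, -31, -89, -39] -> [-89, -39, -31, 7, 73] -> [73, 7, -31, -39, -89]

[1, -7, -33, -45, -91]; [75, 35, -61, -103]; [79, 71, 59, 27, -9]; [53, 33, 19, -17, -89, -91, -107]; [73, 7, -31, -39, -89]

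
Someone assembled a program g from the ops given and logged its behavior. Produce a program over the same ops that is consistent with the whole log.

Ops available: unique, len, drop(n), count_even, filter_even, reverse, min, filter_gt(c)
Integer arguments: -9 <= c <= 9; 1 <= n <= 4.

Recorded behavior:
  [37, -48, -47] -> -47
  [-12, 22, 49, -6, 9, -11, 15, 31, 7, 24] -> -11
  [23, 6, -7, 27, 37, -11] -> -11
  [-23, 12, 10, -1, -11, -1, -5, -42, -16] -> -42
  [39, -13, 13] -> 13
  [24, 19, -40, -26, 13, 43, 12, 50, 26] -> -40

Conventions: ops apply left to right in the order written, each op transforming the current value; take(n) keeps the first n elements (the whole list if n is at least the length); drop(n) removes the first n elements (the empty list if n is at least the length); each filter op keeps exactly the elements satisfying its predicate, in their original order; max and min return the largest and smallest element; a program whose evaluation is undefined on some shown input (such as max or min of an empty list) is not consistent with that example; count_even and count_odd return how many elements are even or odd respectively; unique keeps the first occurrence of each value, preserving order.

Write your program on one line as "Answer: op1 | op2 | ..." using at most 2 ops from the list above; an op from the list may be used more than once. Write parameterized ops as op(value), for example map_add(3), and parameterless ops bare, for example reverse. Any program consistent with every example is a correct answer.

drop(2) | min

Check, running the answer program on each example:
  [37, -48, -47] -> [-47] -> -47
  [-12, 22, 49, -6, 9, -11, 15, 31, 7, 24] -> [49, -6, 9, -11, 15, 31, 7, 24] -> -11
  [23, 6, -7, 27, 37, -11] -> [-7, 27, 37, -11] -> -11
  [-23, 12, 10, -1, -11, -1, -5, -42, -16] -> [10, -1, -11, -1, -5, -42, -16] -> -42
  [39, -13, 13] -> [13] -> 13
  [24, 19, -40, -26, 13, 43, 12, 50, 26] -> [-40, -26, 13, 43, 12, 50, 26] -> -40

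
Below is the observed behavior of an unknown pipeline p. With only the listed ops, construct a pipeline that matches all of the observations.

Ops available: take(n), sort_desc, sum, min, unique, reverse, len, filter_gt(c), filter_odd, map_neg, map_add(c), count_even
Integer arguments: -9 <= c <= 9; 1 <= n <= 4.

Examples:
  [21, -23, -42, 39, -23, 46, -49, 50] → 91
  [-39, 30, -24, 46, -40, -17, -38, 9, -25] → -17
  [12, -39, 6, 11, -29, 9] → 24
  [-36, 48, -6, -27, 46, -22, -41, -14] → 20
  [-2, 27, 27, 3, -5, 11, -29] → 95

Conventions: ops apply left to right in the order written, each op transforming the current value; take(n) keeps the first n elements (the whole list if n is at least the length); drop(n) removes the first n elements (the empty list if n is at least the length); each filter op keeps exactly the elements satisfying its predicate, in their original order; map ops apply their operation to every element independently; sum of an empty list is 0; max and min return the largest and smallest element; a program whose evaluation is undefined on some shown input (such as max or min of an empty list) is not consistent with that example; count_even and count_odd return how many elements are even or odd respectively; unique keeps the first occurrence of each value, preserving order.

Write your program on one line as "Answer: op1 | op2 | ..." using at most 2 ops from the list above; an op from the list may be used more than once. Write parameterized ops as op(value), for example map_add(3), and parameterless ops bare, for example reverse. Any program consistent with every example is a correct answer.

map_add(9) | sum

Check, running the answer program on each example:
  [21, -23, -42, 39, -23, 46, -49, 50] -> [30, -14, -33, 48, -14, 55, -40, 59] -> 91
  [-39, 30, -24, 46, -40, -17, -38, 9, -25] -> [-30, 39, -15, 55, -31, -8, -29, 18, -16] -> -17
  [12, -39, 6, 11, -29, 9] -> [21, -30, 15, 20, -20, 18] -> 24
  [-36, 48, -6, -27, 46, -22, -41, -14] -> [-27, 57, 3, -18, 55, -13, -32, -5] -> 20
  [-2, 27, 27, 3, -5, 11, -29] -> [7, 36, 36, 12, 4, 20, -20] -> 95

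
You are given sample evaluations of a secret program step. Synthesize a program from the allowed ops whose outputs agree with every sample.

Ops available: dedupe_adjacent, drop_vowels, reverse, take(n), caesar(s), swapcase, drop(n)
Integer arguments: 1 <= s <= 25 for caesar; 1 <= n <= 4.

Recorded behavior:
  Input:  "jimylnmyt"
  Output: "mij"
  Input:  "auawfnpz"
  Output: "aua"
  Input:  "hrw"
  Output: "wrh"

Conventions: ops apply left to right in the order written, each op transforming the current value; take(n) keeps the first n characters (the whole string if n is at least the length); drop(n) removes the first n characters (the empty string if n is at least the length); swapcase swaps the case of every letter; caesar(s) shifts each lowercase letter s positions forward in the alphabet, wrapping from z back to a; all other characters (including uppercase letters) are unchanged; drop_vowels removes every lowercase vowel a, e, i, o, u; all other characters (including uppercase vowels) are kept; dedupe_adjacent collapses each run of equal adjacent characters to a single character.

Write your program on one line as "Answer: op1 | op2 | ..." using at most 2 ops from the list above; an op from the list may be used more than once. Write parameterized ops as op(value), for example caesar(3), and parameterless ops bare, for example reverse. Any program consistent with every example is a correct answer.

take(3) | reverse

Check, running the answer program on each example:
  "jimylnmyt" -> "jim" -> "mij"
  "auawfnpz" -> "aua" -> "aua"
  "hrw" -> "hrw" -> "wrh"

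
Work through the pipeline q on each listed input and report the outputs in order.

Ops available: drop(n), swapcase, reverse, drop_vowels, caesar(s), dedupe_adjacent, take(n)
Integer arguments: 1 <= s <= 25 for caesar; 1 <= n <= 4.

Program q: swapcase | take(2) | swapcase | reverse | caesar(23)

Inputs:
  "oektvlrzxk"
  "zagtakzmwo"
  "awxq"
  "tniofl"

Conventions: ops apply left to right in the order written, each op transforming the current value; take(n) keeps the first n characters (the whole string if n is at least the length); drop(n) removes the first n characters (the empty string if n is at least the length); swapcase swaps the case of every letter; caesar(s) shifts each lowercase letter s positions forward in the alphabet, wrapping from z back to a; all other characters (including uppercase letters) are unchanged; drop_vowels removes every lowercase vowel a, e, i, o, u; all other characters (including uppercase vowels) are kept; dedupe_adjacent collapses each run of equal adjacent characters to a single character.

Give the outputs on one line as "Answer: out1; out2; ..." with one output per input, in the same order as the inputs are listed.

Execution, op by op:
  "oektvlrzxk" -> "OEKTVLRZXK" -> "OE" -> "oe" -> "eo" -> "bl"
  "zagtakzmwo" -> "ZAGTAKZMWO" -> "ZA" -> "za" -> "az" -> "xw"
  "awxq" -> "AWXQ" -> "AW" -> "aw" -> "wa" -> "tx"
  "tniofl" -> "TNIOFL" -> "TN" -> "tn" -> "nt" -> "kq"

"bl"; "xw"; "tx"; "kq"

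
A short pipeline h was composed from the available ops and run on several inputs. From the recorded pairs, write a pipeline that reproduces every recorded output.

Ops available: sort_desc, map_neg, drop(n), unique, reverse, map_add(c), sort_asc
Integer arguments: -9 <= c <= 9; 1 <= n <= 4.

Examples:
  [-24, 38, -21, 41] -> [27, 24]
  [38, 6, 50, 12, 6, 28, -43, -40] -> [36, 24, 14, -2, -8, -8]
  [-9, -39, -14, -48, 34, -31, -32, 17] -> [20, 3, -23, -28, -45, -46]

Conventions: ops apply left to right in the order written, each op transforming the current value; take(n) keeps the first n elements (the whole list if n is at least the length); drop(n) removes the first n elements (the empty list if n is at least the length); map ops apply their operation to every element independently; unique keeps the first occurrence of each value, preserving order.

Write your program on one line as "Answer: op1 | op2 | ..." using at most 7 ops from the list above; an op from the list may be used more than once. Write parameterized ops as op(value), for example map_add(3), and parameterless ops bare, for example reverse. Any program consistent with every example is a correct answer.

sort_asc | map_add(-9) | drop(2) | map_add(-1) | reverse | map_add(-4)

Check, running the answer program on each example:
  [-24, 38, -21, 41] -> [-24, -21, 38, 41] -> [-33, -30, 29, 32] -> [29, 32] -> [28, 31] -> [31, 28] -> [27, 24]
  [38, 6, 50, 12, 6, 28, -43, -40] -> [-43, -40, 6, 6, 12, 28, 38, 50] -> [-52, -49, -3, -3, 3, 19, 29, 41] -> [-3, -3, 3, 19, 29, 41] -> [-4, -4, 2, 18, 28, 40] -> [40, 28, 18, 2, -4, -4] -> [36, 24, 14, -2, -8, -8]
  [-9, -39, -14, -48, 34, -31, -32, 17] -> [-48, -39, -32, -31, -14, -9, 17, 34] -> [-57, -48, -41, -40, -23, -18, 8, 25] -> [-41, -40, -23, -18, 8, 25] -> [-42, -41, -24, -19, 7, 24] -> [24, 7, -19, -24, -41, -42] -> [20, 3, -23, -28, -45, -46]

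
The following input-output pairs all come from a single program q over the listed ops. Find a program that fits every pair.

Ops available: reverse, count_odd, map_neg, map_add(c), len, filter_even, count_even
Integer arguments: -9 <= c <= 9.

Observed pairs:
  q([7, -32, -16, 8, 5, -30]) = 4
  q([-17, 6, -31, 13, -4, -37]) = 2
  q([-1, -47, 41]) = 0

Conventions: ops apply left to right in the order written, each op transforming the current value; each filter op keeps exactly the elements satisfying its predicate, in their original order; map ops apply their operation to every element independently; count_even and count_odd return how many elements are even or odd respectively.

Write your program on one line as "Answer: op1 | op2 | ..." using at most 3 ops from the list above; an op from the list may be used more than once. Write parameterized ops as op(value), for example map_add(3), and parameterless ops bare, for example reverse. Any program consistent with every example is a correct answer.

map_add(1) | count_odd

Check, running the answer program on each example:
  [7, -32, -16, 8, 5, -30] -> [8, -31, -15, 9, 6, -29] -> 4
  [-17, 6, -31, 13, -4, -37] -> [-16, 7, -30, 14, -3, -36] -> 2
  [-1, -47, 41] -> [0, -46, 42] -> 0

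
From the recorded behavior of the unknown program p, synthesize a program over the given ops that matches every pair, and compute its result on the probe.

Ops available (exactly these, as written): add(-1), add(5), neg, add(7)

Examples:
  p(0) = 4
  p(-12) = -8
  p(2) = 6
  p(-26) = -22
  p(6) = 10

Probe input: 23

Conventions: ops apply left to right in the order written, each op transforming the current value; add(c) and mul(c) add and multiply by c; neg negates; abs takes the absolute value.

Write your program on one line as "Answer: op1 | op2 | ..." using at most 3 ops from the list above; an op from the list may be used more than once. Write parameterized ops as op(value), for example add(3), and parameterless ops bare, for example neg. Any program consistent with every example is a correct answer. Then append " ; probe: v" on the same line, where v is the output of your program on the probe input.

add(5) | add(-1) ; probe: 27

Check, running the answer program on each example:
  0 -> 5 -> 4
  -12 -> -7 -> -8
  2 -> 7 -> 6
  -26 -> -21 -> -22
  6 -> 11 -> 10
  probe: 23 -> 28 -> 27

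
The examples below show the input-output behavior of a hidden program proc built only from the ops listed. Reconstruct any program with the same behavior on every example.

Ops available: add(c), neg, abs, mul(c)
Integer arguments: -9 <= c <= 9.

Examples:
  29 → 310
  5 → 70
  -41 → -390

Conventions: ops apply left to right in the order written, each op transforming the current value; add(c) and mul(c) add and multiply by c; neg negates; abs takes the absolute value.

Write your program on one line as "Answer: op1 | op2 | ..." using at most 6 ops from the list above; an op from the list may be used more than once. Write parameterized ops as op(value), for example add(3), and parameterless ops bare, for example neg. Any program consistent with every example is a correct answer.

mul(2) | add(6) | neg | add(2) | mul(5) | neg

Check, running the answer program on each example:
  29 -> 58 -> 64 -> -64 -> -62 -> -310 -> 310
  5 -> 10 -> 16 -> -16 -> -14 -> -70 -> 70
  -41 -> -82 -> -76 -> 76 -> 78 -> 390 -> -390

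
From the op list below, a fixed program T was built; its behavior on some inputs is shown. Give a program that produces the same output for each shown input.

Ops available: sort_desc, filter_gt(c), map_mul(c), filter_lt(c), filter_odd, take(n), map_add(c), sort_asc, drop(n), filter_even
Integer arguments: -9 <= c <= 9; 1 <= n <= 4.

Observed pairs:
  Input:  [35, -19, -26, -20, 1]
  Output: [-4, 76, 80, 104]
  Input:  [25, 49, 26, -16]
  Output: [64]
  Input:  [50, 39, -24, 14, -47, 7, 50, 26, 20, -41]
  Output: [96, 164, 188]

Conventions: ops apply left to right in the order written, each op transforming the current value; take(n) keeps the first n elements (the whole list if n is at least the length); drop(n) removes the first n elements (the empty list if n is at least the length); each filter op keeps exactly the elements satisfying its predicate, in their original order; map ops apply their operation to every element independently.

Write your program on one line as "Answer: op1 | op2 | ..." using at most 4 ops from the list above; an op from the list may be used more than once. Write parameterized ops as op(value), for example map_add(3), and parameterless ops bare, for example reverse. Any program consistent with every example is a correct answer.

map_mul(-4) | sort_asc | filter_gt(-6)

Check, running the answer program on each example:
  [35, -19, -26, -20, 1] -> [-140, 76, 104, 80, -4] -> [-140, -4, 76, 80, 104] -> [-4, 76, 80, 104]
  [25, 49, 26, -16] -> [-100, -196, -104, 64] -> [-196, -104, -100, 64] -> [64]
  [50, 39, -24, 14, -47, 7, 50, 26, 20, -41] -> [-200, -156, 96, -56, 188, -28, -200, -104, -80, 164] -> [-200, -200, -156, -104, -80, -56, -28, 96, 164, 188] -> [96, 164, 188]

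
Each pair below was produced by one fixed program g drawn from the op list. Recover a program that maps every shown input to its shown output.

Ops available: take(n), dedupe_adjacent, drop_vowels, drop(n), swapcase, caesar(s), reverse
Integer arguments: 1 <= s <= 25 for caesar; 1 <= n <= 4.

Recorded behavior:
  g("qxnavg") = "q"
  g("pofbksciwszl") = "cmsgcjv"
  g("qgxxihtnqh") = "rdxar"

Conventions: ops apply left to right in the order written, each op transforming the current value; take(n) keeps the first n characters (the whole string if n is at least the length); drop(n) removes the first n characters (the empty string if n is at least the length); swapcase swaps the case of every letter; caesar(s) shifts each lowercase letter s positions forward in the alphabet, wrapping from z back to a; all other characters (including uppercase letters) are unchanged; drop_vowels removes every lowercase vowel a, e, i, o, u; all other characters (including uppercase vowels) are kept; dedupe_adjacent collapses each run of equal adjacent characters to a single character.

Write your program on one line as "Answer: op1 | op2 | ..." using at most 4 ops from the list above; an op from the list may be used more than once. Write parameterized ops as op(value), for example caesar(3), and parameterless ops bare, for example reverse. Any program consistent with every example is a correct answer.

drop(4) | drop(1) | caesar(10)

Check, running the answer program on each example:
  "qxnavg" -> "vg" -> "g" -> "q"
  "pofbksciwszl" -> "ksciwszl" -> "sciwszl" -> "cmsgcjv"
  "qgxxihtnqh" -> "ihtnqh" -> "htnqh" -> "rdxar"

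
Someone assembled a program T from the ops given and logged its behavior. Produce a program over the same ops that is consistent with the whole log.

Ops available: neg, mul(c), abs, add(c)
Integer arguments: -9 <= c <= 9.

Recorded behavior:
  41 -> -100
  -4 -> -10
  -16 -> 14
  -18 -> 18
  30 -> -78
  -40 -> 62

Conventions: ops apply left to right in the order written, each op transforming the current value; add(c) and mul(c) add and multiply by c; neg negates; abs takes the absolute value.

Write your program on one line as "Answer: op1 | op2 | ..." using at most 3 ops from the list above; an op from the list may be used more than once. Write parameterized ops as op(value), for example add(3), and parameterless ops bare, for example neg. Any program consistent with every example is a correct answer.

add(9) | neg | mul(2)

Check, running the answer program on each example:
  41 -> 50 -> -50 -> -100
  -4 -> 5 -> -5 -> -10
  -16 -> -7 -> 7 -> 14
  -18 -> -9 -> 9 -> 18
  30 -> 39 -> -39 -> -78
  -40 -> -31 -> 31 -> 62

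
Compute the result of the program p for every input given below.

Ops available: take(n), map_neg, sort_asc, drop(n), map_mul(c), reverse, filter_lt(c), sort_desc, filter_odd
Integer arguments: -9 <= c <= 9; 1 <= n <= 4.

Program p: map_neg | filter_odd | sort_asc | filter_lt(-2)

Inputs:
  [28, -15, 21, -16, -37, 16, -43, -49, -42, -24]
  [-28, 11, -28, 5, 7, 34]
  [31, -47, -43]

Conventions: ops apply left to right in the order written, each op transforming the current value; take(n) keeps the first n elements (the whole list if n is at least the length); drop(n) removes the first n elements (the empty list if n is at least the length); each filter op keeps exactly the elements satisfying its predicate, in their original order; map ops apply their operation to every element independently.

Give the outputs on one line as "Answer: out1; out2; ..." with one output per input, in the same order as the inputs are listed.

[-21]; [-11, -7, -5]; [-31]

Execution, op by op:
  [28, -15, 21, -16, -37, 16, -43, -49, -42, -24] -> [-28, 15, -21, 16, 37, -16, 43, 49, 42, 24] -> [15, -21, 37, 43, 49] -> [-21, 15, 37, 43, 49] -> [-21]
  [-28, 11, -28, 5, 7, 34] -> [28, -11, 28, -5, -7, -34] -> [-11, -5, -7] -> [-11, -7, -5] -> [-11, -7, -5]
  [31, -47, -43] -> [-31, 47, 43] -> [-31, 47, 43] -> [-31, 43, 47] -> [-31]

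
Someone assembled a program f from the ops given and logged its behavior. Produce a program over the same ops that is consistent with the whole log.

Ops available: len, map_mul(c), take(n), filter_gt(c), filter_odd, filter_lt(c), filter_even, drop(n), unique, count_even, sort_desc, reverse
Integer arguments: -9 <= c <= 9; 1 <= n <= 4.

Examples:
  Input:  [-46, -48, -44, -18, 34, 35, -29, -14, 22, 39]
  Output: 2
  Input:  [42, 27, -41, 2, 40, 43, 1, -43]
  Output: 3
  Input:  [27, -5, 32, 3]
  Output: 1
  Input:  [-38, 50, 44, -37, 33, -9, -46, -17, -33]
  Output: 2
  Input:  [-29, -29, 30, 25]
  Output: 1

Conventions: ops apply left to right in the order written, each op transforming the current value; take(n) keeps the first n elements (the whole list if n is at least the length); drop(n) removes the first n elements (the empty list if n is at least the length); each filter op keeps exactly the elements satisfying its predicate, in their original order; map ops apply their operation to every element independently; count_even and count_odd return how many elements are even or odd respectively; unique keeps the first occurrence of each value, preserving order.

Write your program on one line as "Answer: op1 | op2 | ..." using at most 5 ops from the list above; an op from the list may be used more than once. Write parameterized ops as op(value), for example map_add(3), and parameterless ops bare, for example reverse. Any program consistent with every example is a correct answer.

filter_even | reverse | filter_gt(-6) | len

Check, running the answer program on each example:
  [-46, -48, -44, -18, 34, 35, -29, -14, 22, 39] -> [-46, -48, -44, -18, 34, -14, 22] -> [22, -14, 34, -18, -44, -48, -46] -> [22, 34] -> 2
  [42, 27, -41, 2, 40, 43, 1, -43] -> [42, 2, 40] -> [40, 2, 42] -> [40, 2, 42] -> 3
  [27, -5, 32, 3] -> [32] -> [32] -> [32] -> 1
  [-38, 50, 44, -37, 33, -9, -46, -17, -33] -> [-38, 50, 44, -46] -> [-46, 44, 50, -38] -> [44, 50] -> 2
  [-29, -29, 30, 25] -> [30] -> [30] -> [30] -> 1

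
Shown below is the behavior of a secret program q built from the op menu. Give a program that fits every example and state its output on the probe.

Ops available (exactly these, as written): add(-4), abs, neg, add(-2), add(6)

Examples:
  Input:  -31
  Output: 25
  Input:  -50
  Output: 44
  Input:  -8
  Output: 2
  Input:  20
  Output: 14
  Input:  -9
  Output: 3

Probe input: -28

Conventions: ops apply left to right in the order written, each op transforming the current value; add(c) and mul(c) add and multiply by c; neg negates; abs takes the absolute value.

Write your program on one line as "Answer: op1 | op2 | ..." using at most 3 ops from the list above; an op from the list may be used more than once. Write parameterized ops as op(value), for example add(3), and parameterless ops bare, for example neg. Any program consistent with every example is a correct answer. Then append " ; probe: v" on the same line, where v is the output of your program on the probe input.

abs | add(-2) | add(-4) ; probe: 22

Check, running the answer program on each example:
  -31 -> 31 -> 29 -> 25
  -50 -> 50 -> 48 -> 44
  -8 -> 8 -> 6 -> 2
  20 -> 20 -> 18 -> 14
  -9 -> 9 -> 7 -> 3
  probe: -28 -> 28 -> 26 -> 22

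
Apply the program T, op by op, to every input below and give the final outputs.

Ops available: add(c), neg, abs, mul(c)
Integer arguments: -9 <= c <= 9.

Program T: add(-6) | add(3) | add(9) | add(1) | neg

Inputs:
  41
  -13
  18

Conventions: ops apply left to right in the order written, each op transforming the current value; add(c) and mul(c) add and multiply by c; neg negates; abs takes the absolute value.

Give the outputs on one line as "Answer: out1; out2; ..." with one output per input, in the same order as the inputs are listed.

Execution, op by op:
  41 -> 35 -> 38 -> 47 -> 48 -> -48
  -13 -> -19 -> -16 -> -7 -> -6 -> 6
  18 -> 12 -> 15 -> 24 -> 25 -> -25

-48; 6; -25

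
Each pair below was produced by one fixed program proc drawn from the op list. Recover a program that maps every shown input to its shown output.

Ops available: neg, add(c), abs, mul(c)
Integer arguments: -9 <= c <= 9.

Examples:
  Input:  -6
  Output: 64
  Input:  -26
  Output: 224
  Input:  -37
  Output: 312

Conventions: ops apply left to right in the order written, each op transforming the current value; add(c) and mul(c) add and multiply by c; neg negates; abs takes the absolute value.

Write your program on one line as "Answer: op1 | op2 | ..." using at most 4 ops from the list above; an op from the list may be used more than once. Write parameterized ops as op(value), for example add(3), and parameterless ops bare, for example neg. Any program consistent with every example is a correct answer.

add(-4) | add(2) | mul(8) | neg

Check, running the answer program on each example:
  -6 -> -10 -> -8 -> -64 -> 64
  -26 -> -30 -> -28 -> -224 -> 224
  -37 -> -41 -> -39 -> -312 -> 312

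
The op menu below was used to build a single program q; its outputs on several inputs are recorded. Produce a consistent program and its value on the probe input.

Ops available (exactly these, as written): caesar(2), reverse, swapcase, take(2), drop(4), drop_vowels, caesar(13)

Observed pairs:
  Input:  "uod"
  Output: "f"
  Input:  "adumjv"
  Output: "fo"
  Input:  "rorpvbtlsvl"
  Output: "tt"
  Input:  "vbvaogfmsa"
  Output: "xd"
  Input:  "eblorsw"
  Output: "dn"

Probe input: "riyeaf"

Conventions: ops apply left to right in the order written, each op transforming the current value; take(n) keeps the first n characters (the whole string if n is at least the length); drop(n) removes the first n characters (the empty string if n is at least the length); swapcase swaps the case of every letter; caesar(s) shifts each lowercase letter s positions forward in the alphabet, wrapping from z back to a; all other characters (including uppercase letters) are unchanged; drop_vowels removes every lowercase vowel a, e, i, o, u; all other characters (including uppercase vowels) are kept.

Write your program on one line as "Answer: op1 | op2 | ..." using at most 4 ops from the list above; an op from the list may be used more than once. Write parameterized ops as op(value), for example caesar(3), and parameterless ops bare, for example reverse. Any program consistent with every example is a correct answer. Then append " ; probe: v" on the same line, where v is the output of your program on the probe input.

drop_vowels | take(2) | caesar(2) ; probe: "ta"

Check, running the answer program on each example:
  "uod" -> "d" -> "d" -> "f"
  "adumjv" -> "dmjv" -> "dm" -> "fo"
  "rorpvbtlsvl" -> "rrpvbtlsvl" -> "rr" -> "tt"
  "vbvaogfmsa" -> "vbvgfms" -> "vb" -> "xd"
  "eblorsw" -> "blrsw" -> "bl" -> "dn"
  probe: "riyeaf" -> "ryf" -> "ry" -> "ta"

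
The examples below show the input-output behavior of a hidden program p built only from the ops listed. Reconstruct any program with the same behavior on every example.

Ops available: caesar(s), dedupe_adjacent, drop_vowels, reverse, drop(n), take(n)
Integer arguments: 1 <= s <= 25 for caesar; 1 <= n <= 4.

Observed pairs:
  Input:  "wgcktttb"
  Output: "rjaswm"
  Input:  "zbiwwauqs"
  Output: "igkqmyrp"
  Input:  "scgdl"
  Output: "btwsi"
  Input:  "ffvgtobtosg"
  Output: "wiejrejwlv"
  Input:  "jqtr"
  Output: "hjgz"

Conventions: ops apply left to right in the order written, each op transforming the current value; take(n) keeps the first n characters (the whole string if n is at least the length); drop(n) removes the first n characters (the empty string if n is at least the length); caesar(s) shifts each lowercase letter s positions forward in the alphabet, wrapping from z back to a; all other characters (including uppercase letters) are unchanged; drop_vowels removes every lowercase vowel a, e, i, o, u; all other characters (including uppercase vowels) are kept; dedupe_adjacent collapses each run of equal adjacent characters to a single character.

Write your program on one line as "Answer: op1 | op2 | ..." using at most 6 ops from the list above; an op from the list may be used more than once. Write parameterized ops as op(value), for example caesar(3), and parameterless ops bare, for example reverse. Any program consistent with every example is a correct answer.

reverse | caesar(10) | caesar(10) | caesar(22) | dedupe_adjacent

Check, running the answer program on each example:
  "wgcktttb" -> "btttkcgw" -> "ldddumqg" -> "vnnnewaq" -> "rjjjaswm" -> "rjaswm"
  "zbiwwauqs" -> "squawwibz" -> "caekggslj" -> "mkouqqcvt" -> "igkqmmyrp" -> "igkqmyrp"
  "scgdl" -> "ldgcs" -> "vnqmc" -> "fxawm" -> "btwsi" -> "btwsi"
  "ffvgtobtosg" -> "gsotbotgvff" -> "qcydlydqfpp" -> "aminvinapzz" -> "wiejrejwlvv" -> "wiejrejwlv"
  "jqtr" -> "rtqj" -> "bdat" -> "lnkd" -> "hjgz" -> "hjgz"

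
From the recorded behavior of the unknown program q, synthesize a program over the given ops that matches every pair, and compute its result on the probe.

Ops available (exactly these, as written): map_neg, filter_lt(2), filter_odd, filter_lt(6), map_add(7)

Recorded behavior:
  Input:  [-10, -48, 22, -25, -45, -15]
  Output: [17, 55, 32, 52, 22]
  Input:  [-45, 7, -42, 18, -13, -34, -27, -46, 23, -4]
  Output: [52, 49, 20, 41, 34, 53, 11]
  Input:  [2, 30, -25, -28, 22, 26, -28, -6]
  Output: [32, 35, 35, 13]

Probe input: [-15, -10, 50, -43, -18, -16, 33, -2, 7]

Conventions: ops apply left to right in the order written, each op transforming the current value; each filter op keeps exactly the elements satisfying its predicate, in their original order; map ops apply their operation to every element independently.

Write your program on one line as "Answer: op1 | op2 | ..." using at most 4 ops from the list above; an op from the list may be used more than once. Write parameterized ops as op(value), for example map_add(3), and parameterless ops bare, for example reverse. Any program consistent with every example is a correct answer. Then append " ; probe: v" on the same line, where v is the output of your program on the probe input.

filter_lt(2) | map_neg | map_add(7) ; probe: [22, 17, 50, 25, 23, 9]

Check, running the answer program on each example:
  [-10, -48, 22, -25, -45, -15] -> [-10, -48, -25, -45, -15] -> [10, 48, 25, 45, 15] -> [17, 55, 32, 52, 22]
  [-45, 7, -42, 18, -13, -34, -27, -46, 23, -4] -> [-45, -42, -13, -34, -27, -46, -4] -> [45, 42, 13, 34, 27, 46, 4] -> [52, 49, 20, 41, 34, 53, 11]
  [2, 30, -25, -28, 22, 26, -28, -6] -> [-25, -28, -28, -6] -> [25, 28, 28, 6] -> [32, 35, 35, 13]
  probe: [-15, -10, 50, -43, -18, -16, 33, -2, 7] -> [-15, -10, -43, -18, -16, -2] -> [15, 10, 43, 18, 16, 2] -> [22, 17, 50, 25, 23, 9]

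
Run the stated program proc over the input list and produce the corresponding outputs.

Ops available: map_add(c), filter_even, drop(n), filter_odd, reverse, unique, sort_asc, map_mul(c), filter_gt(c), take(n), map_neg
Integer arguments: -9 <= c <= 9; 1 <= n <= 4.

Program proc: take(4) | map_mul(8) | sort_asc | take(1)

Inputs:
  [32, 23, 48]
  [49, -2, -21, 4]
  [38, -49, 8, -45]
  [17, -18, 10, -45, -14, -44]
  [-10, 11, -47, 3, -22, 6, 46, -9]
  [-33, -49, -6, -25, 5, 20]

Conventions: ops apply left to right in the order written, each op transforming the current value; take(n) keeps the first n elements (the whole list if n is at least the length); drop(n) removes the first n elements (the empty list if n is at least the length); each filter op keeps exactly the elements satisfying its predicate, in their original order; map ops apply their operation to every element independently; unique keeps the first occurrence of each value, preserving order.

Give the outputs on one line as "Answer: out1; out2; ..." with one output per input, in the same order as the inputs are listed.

[184]; [-168]; [-392]; [-360]; [-376]; [-392]

Execution, op by op:
  [32, 23, 48] -> [32, 23, 48] -> [256, 184, 384] -> [184, 256, 384] -> [184]
  [49, -2, -21, 4] -> [49, -2, -21, 4] -> [392, -16, -168, 32] -> [-168, -16, 32, 392] -> [-168]
  [38, -49, 8, -45] -> [38, -49, 8, -45] -> [304, -392, 64, -360] -> [-392, -360, 64, 304] -> [-392]
  [17, -18, 10, -45, -14, -44] -> [17, -18, 10, -45] -> [136, -144, 80, -360] -> [-360, -144, 80, 136] -> [-360]
  [-10, 11, -47, 3, -22, 6, 46, -9] -> [-10, 11, -47, 3] -> [-80, 88, -376, 24] -> [-376, -80, 24, 88] -> [-376]
  [-33, -49, -6, -25, 5, 20] -> [-33, -49, -6, -25] -> [-264, -392, -48, -200] -> [-392, -264, -200, -48] -> [-392]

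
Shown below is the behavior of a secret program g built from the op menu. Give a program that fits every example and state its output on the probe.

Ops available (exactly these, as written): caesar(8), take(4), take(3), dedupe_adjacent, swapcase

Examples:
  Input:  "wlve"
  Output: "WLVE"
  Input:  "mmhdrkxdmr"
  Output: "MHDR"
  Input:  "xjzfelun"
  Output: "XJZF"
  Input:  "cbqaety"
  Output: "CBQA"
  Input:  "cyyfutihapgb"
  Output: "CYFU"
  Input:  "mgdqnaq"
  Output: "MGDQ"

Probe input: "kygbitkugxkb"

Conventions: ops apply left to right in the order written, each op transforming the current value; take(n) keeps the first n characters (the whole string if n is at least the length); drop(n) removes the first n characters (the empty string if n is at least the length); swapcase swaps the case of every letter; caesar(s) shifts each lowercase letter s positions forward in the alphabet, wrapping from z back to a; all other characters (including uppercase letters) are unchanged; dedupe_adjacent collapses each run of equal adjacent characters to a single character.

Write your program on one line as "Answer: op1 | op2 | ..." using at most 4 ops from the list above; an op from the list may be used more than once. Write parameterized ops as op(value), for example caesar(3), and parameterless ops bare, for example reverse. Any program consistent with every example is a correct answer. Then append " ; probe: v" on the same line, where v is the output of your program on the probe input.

dedupe_adjacent | swapcase | take(4) ; probe: "KYGB"

Check, running the answer program on each example:
  "wlve" -> "wlve" -> "WLVE" -> "WLVE"
  "mmhdrkxdmr" -> "mhdrkxdmr" -> "MHDRKXDMR" -> "MHDR"
  "xjzfelun" -> "xjzfelun" -> "XJZFELUN" -> "XJZF"
  "cbqaety" -> "cbqaety" -> "CBQAETY" -> "CBQA"
  "cyyfutihapgb" -> "cyfutihapgb" -> "CYFUTIHAPGB" -> "CYFU"
  "mgdqnaq" -> "mgdqnaq" -> "MGDQNAQ" -> "MGDQ"
  probe: "kygbitkugxkb" -> "kygbitkugxkb" -> "KYGBITKUGXKB" -> "KYGB"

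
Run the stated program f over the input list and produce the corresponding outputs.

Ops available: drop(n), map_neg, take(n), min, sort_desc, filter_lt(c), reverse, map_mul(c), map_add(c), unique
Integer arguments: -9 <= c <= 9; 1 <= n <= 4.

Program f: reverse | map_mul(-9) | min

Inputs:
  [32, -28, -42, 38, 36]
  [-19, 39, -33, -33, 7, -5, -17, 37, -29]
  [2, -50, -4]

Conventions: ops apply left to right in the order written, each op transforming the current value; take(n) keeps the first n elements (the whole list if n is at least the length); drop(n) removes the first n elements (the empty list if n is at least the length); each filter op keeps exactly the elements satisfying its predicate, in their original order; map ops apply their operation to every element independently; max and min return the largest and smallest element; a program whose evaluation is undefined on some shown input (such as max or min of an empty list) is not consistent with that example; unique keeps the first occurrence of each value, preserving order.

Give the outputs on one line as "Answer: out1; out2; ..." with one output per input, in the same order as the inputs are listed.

Execution, op by op:
  [32, -28, -42, 38, 36] -> [36, 38, -42, -28, 32] -> [-324, -342, 378, 252, -288] -> -342
  [-19, 39, -33, -33, 7, -5, -17, 37, -29] -> [-29, 37, -17, -5, 7, -33, -33, 39, -19] -> [261, -333, 153, 45, -63, 297, 297, -351, 171] -> -351
  [2, -50, -4] -> [-4, -50, 2] -> [36, 450, -18] -> -18

-342; -351; -18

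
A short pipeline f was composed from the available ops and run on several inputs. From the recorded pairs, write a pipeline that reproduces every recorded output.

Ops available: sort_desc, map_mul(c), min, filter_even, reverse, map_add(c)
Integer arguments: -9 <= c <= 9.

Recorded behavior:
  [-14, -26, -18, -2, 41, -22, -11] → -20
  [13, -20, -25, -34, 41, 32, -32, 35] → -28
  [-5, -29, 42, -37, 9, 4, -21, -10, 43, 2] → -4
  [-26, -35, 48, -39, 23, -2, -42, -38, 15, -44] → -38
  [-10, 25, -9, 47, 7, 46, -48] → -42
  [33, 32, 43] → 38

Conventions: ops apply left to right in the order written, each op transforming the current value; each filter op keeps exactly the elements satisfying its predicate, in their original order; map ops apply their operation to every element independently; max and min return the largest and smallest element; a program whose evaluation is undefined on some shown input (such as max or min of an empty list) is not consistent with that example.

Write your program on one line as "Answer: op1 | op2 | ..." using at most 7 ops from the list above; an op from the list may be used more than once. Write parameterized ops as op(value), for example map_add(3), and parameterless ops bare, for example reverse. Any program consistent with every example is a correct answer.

reverse | sort_desc | filter_even | reverse | map_add(6) | min

Check, running the answer program on each example:
  [-14, -26, -18, -2, 41, -22, -11] -> [-11, -22, 41, -2, -18, -26, -14] -> [41, -2, -11, -14, -18, -22, -26] -> [-2, -14, -18, -22, -26] -> [-26, -22, -18, -14, -2] -> [-20, -16, -12, -8, 4] -> -20
  [13, -20, -25, -34, 41, 32, -32, 35] -> [35, -32, 32, 41, -34, -25, -20, 13] -> [41, 35, 32, 13, -20, -25, -32, -34] -> [32, -20, -32, -34] -> [-34, -32, -20, 32] -> [-28, -26, -14, 38] -> -28
  [-5, -29, 42, -37, 9, 4, -21, -10, 43, 2] -> [2, 43, -10, -21, 4, 9, -37, 42, -29, -5] -> [43, 42, 9, 4, 2, -5, -10, -21, -29, -37] -> [42, 4, 2, -10] -> [-10, 2, 4, 42] -> [-4, 8, 10, 48] -> -4
  [-26, -35, 48, -39, 23, -2, -42, -38, 15, -44] -> [-44, 15, -38, -42, -2, 23, -39, 48, -35, -26] -> [48, 23, 15, -2, -26, -35, -38, -39, -42, -44] -> [48, -2, -26, -38, -42, -44] -> [-44, -42, -38, -26, -2, 48] -> [-38, -36, -32, -20, 4, 54] -> -38
  [-10, 25, -9, 47, 7, 46, -48] -> [-48, 46, 7, 47, -9, 25, -10] -> [47, 46, 25, 7, -9, -10, -48] -> [46, -10, -48] -> [-48, -10, 46] -> [-42, -4, 52] -> -42
  [33, 32, 43] -> [43, 32, 33] -> [43, 33, 32] -> [32] -> [32] -> [38] -> 38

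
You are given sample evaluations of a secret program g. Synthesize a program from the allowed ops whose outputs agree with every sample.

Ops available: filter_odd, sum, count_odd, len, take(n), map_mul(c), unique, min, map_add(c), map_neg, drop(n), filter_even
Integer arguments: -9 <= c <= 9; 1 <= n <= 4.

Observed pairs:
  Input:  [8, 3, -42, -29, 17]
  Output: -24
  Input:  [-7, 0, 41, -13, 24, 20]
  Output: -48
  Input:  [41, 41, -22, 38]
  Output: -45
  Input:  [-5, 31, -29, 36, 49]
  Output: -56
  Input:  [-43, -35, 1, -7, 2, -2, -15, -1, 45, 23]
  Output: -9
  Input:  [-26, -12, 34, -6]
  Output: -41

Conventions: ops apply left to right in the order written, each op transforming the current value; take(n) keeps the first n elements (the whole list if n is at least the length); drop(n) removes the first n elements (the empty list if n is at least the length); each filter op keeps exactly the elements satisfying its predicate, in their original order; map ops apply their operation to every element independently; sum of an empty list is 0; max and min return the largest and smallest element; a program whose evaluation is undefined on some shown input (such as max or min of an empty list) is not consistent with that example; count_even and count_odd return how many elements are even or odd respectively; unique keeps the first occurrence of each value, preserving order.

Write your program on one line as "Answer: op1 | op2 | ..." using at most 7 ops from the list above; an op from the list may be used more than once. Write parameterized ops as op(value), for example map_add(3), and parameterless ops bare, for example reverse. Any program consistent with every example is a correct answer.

drop(1) | drop(1) | map_add(7) | take(4) | map_neg | min

Check, running the answer program on each example:
  [8, 3, -42, -29, 17] -> [3, -42, -29, 17] -> [-42, -29, 17] -> [-35, -22, 24] -> [-35, -22, 24] -> [35, 22, -24] -> -24
  [-7, 0, 41, -13, 24, 20] -> [0, 41, -13, 24, 20] -> [41, -13, 24, 20] -> [48, -6, 31, 27] -> [48, -6, 31, 27] -> [-48, 6, -31, -27] -> -48
  [41, 41, -22, 38] -> [41, -22, 38] -> [-22, 38] -> [-15, 45] -> [-15, 45] -> [15, -45] -> -45
  [-5, 31, -29, 36, 49] -> [31, -29, 36, 49] -> [-29, 36, 49] -> [-22, 43, 56] -> [-22, 43, 56] -> [22, -43, -56] -> -56
  [-43, -35, 1, -7, 2, -2, -15, -1, 45, 23] -> [-35, 1, -7, 2, -2, -15, -1, 45, 23] -> [1, -7, 2, -2, -15, -1, 45, 23] -> [8, 0, 9, 5, -8, 6, 52, 30] -> [8, 0, 9, 5] -> [-8, 0, -9, -5] -> -9
  [-26, -12, 34, -6] -> [-12, 34, -6] -> [34, -6] -> [41, 1] -> [41, 1] -> [-41, -1] -> -41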